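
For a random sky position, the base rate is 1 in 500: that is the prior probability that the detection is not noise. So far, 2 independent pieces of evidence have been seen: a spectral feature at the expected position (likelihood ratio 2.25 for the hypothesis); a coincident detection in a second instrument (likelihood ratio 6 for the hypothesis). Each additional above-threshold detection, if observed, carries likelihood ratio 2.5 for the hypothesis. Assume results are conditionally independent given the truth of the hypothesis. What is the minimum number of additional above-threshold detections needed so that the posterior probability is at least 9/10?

7

Prior odds = 0.002/0.998 = 1/499.
Combined Bayes factor of the evidence already in hand = 2.25 × 6 = 13.5.
Odds after that evidence = (1/499) × 13.5 = 27/998.
Target odds = 0.9/0.1 = 9.
Need 2.5ⁿ ≥ 9 ÷ (27/998) = 998/3.
2.5⁶ = 244.140625 falls short of 998/3 but 2.5⁷ = 610.3515625 reaches it, so n = 7.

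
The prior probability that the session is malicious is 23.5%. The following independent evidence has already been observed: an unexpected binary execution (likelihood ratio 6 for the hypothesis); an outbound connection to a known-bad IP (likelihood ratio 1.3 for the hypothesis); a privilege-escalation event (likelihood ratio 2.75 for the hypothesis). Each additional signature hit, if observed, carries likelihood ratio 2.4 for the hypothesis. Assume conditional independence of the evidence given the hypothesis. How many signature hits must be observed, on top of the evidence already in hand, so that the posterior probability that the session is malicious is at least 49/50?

3

Prior odds = 0.235/0.765 = 47/153.
Combined Bayes factor of the evidence already in hand = 6 × 1.3 × 2.75 = 21.45.
Odds after that evidence = (47/153) × 21.45 = 6721/1020.
Target odds = 0.98/0.02 = 49.
Need 2.4ⁿ ≥ 49 ÷ (6721/1020) = 49980/6721.
2.4² = 5.76 falls short of 49980/6721 but 2.4³ = 13.824 reaches it, so n = 3.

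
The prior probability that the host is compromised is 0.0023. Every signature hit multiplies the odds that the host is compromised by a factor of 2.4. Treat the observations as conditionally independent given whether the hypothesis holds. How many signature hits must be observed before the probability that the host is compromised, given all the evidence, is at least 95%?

Prior odds = 0.0023/0.9977 = 23/9977.
Likelihood ratio per signature hit = 2.4.
Target odds: 0.95 ÷ 0.05 = 19.
Need (23/9977) × 2.4ⁿ ≥ 19, i.e. 2.4ⁿ ≥ 189563/23.
2.4¹⁰ ≈6340.34 falls short of 189563/23 but 2.4¹¹ ≈15216.8 reaches it, so n = 11.

11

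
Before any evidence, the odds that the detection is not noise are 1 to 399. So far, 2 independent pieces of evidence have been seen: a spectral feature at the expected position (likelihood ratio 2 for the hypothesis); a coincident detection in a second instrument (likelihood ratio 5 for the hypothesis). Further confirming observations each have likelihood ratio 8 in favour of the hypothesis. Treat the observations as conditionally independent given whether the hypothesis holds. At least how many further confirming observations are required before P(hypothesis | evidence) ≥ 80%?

3

Prior odds = 1/399.
Combined Bayes factor of the evidence already in hand = 2 × 5 = 10.
Odds after that evidence = (1/399) × 10 = 10/399.
Target odds = 0.8/0.2 = 4.
Need 8ⁿ ≥ 4 ÷ (10/399) = 159.6.
8² = 64 falls short of 159.6 but 8³ = 512 reaches it, so n = 3.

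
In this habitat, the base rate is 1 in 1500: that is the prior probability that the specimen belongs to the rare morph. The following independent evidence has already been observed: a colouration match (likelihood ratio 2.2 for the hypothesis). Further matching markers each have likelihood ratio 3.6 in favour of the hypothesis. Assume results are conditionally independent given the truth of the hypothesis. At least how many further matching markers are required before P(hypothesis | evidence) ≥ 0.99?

Prior odds = (1/1500)/(1499/1500) = 1/1499.
Bayes factor of the evidence already in hand = 2.2.
Odds after that evidence = (1/1499) × 2.2 = 11/7495.
Target odds = 0.99/0.01 = 99.
Need 3.6ⁿ ≥ 99 ÷ (11/7495) = 67455.
3.6⁸ ≈28211.1 falls short of 67455 but 3.6⁹ ≈101560 reaches it, so n = 9.

9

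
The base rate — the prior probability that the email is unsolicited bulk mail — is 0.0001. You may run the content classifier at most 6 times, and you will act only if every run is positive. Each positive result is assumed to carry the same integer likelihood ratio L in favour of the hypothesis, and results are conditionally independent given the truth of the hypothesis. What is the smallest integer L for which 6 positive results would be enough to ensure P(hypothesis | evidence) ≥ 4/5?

Prior odds = 0.0001/0.9999 = 1/9999.
Target odds = 0.8/0.2 = 4.
Need L⁶ ≥ 4 ÷ (1/9999) = 39996.
5⁶ = 15625 < 39996 ≤ 46656 = 6⁶, so L = 6.

6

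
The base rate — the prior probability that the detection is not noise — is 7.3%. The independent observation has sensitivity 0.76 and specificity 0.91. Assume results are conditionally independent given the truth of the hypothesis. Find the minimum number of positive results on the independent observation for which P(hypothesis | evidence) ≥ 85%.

3

Prior odds = 0.073/0.927 = 73/927.
False-positive rate = 1 − 0.91 = 0.09; likelihood ratio of a positive = 0.76/0.09 = 76/9.
Target posterior odds = 0.85/0.15 = 17/3.
Require (76/9)ⁿ ≥ 17/3 ÷ (73/927) = 5253/73.
(76/9)² = 5776/81 falls short of 5253/73 but (76/9)³ = 438976/729 reaches it, so n = 3.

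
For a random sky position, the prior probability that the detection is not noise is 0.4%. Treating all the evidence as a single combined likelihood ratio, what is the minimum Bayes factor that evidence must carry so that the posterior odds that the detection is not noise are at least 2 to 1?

Prior odds = 0.004/0.996 = 1/249.
Target odds = 2.
Required Bayes factor = 2 ÷ (1/249) = 498.

498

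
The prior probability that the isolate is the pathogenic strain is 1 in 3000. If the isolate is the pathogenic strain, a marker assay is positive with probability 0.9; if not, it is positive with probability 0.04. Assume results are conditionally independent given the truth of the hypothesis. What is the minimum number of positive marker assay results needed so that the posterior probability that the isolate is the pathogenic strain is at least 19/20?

4

Prior odds = (1/3000)/(2999/3000) = 1/2999.
Likelihood ratio of a positive = 0.9/0.04 = 22.5.
Target posterior odds = 0.95/0.05 = 19.
Require 22.5ⁿ ≥ 19 ÷ (1/2999) = 56981.
22.5³ = 11390.625 falls short of 56981 but 22.5⁴ = 256289.0625 reaches it, so n = 4.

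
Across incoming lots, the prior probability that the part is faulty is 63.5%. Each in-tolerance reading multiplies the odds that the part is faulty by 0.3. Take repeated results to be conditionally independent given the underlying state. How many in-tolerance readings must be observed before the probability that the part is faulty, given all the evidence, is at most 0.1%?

7

Prior odds = 0.635/0.365 = 127/73.
Likelihood ratio per in-tolerance reading = 0.3.
Target posterior odds = 0.001/0.999 = 1/999.
Require 0.3ⁿ ≤ 1/999 ÷ (127/73) = 73/126873.
0.3⁶ = 729/1000000 is still above 73/126873 but 0.3⁷ = 2187/10000000 is at or below it, so n = 7.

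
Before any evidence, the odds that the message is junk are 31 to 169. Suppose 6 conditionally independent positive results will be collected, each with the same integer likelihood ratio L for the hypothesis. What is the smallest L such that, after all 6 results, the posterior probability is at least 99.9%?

5

Prior odds = 31/169.
Target odds = 0.999/0.001 = 999.
Need L⁶ ≥ 999 ÷ (31/169) = 168831/31.
4⁶ = 4096 < 168831/31 ≤ 15625 = 5⁶, so L = 5.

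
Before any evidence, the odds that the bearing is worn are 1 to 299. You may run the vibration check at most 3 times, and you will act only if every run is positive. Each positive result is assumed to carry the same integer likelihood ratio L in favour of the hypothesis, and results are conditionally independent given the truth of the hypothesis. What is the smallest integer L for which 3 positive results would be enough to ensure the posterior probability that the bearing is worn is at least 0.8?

11

Prior odds = 1/299.
Target odds = 0.8/0.2 = 4.
Need L³ ≥ 4 ÷ (1/299) = 1196.
10³ = 1000 < 1196 ≤ 1331 = 11³, so L = 11.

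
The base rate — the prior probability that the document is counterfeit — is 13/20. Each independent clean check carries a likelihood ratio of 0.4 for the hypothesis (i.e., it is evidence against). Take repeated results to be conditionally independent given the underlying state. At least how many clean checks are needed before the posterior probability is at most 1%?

6

Prior odds: 0.65 ÷ 0.35 = 13/7.
Likelihood ratio per clean check = 0.4.
Target odds: 0.01 ÷ 0.99 = 1/99.
Need (13/7) × 0.4ⁿ ≤ 1/99, i.e. 0.4ⁿ ≤ 7/1287.
0.4⁵ = 0.01024 is still above 7/1287 but 0.4⁶ = 64/15625 is at or below it, so n = 6.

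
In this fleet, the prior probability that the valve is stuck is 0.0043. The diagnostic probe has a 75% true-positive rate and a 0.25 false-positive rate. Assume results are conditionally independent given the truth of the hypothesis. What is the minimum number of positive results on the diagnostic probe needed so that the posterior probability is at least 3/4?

Prior odds: 0.0043 ÷ 0.9957 = 43/9957.
Likelihood ratio of a positive result = 0.75/0.25 = 3.
Target posterior odds = 0.75/0.25 = 3.
Need (43/9957) × 3ⁿ ≥ 3, i.e. 3ⁿ ≥ 29871/43.
3⁵ = 243 falls short of 29871/43 but 3⁶ = 729 reaches it, so n = 6.

6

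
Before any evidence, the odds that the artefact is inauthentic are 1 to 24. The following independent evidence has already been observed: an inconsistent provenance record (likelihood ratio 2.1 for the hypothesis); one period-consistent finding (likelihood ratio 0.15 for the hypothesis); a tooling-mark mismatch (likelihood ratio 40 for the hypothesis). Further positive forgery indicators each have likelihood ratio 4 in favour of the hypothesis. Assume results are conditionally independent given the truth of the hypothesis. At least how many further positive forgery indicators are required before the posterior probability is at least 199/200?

5

Prior odds = 1/24.
Combined Bayes factor of the evidence already in hand = 2.1 × 0.15 × 40 = 12.6.
Odds after that evidence = (1/24) × 12.6 = 0.525.
Target odds = 0.995/0.005 = 199.
Need 4ⁿ ≥ 199 ÷ 0.525 = 7960/21.
4⁴ = 256 falls short of 7960/21 but 4⁵ = 1024 reaches it, so n = 5.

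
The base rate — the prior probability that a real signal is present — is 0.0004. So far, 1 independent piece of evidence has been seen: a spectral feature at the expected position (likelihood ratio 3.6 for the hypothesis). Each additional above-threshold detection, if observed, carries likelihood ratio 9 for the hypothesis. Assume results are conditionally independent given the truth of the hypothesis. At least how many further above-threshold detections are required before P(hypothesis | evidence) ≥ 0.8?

4

Prior odds = 0.0004/0.9996 = 1/2499.
Bayes factor of the evidence already in hand = 3.6.
Odds after that evidence = (1/2499) × 3.6 = 6/4165.
Target odds = 0.8/0.2 = 4.
Need 9ⁿ ≥ 4 ÷ (6/4165) = 8330/3.
9³ = 729 falls short of 8330/3 but 9⁴ = 6561 reaches it, so n = 4.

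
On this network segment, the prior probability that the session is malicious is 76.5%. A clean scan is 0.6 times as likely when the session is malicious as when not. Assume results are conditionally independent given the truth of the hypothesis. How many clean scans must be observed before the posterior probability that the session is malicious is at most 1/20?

Prior odds = 0.765/0.235 = 153/47.
Likelihood ratio per clean scan = 0.6.
Target odds: 0.05 ÷ 0.95 = 1/19.
Need (153/47) × 0.6ⁿ ≤ 1/19, i.e. 0.6ⁿ ≤ 47/2907.
0.6⁸ = 6561/390625 is still above 47/2907 but 0.6⁹ = 19683/1953125 is at or below it, so n = 9.

9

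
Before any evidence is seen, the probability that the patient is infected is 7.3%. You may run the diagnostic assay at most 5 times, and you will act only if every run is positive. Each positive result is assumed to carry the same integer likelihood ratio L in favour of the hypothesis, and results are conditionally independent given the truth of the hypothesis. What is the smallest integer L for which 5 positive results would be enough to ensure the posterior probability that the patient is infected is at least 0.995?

5

Prior odds = 0.073/0.927 = 73/927.
Target odds = 0.995/0.005 = 199.
Need L⁵ ≥ 199 ÷ (73/927) = 184473/73.
4⁵ = 1024 < 184473/73 ≤ 3125 = 5⁵, so L = 5.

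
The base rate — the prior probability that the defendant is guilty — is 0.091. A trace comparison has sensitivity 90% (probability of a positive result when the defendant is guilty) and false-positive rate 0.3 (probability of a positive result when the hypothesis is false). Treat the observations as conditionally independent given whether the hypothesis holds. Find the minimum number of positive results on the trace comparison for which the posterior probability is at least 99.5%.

Prior odds: 0.091 ÷ 0.909 = 91/909.
Likelihood ratio of a positive result = 0.9/0.3 = 3.
Target odds: 0.995 ÷ 0.005 = 199.
Require 3ⁿ ≥ 199 ÷ (91/909) = 180891/91.
3⁶ = 729 falls short of 180891/91 but 3⁷ = 2187 reaches it, so n = 7.

7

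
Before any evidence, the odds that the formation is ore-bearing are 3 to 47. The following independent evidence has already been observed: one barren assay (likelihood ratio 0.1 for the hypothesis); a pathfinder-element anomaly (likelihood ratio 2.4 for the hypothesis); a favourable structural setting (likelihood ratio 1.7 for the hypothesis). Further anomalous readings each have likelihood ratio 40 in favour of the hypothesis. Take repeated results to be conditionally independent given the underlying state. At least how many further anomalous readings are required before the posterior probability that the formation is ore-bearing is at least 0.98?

3

Prior odds = 3/47.
Combined Bayes factor of the evidence already in hand = 0.1 × 2.4 × 1.7 = 0.408.
Odds after that evidence = (3/47) × 0.408 = 153/5875.
Target odds = 0.98/0.02 = 49.
Need 40ⁿ ≥ 49 ÷ (153/5875) = 287875/153.
40² = 1600 falls short of 287875/153 but 40³ = 64000 reaches it, so n = 3.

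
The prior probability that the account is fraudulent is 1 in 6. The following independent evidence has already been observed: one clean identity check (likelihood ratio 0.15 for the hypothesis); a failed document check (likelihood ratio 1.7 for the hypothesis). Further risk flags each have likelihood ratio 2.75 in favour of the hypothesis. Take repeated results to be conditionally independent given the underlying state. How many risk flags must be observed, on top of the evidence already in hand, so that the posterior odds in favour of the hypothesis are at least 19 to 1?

Prior odds = (1/6)/(5/6) = 0.2.
Combined Bayes factor of the evidence already in hand = 0.15 × 1.7 = 0.255.
Odds after that evidence = 0.2 × 0.255 = 0.051.
Target odds = 19.
Need 2.75ⁿ ≥ 19 ÷ 0.051 = 19000/51.
2.75⁵ = 161051/1024 falls short of 19000/51 but 2.75⁶ = 1771561/4096 reaches it, so n = 6.

6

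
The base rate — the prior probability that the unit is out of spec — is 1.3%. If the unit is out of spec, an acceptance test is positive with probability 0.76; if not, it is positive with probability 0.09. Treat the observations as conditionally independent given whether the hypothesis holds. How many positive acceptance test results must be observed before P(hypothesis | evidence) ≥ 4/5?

Prior odds: 0.013 ÷ 0.987 = 13/987.
Likelihood ratio of a positive = 0.76/0.09 = 76/9.
Target odds: 0.8 ÷ 0.2 = 4.
Require (76/9)ⁿ ≥ 4 ÷ (13/987) = 3948/13.
(76/9)² = 5776/81 falls short of 3948/13 but (76/9)³ = 438976/729 reaches it, so n = 3.

3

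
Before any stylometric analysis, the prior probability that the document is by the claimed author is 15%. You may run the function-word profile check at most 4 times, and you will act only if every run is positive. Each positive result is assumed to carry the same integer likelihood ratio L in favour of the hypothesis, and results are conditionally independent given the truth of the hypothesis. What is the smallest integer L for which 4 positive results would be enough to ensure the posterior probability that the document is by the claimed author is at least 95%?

4

Prior odds = 0.15/0.85 = 3/17.
Target odds = 0.95/0.05 = 19.
Need L⁴ ≥ 19 ÷ (3/17) = 323/3.
3⁴ = 81 < 323/3 ≤ 256 = 4⁴, so L = 4.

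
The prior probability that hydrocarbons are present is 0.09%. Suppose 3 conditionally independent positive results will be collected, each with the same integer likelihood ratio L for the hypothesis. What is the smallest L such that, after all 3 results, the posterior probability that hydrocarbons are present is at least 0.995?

61

Prior odds = 0.0009/0.9991 = 9/9991.
Target odds = 0.995/0.005 = 199.
Need L³ ≥ 199 ÷ (9/9991) = 1988209/9.
60³ = 216000 < 1988209/9 ≤ 226981 = 61³, so L = 61.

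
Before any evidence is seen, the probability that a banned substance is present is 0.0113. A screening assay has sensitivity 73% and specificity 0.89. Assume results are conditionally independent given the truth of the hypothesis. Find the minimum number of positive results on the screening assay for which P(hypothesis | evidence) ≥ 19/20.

Prior odds = 0.0113/0.9887 = 113/9887.
False-positive rate = 1 − 0.89 = 0.11; likelihood ratio of a positive = 0.73/0.11 = 73/11.
Target odds: 0.95 ÷ 0.05 = 19.
Need (113/9887) × (73/11)ⁿ ≥ 19, i.e. (73/11)ⁿ ≥ 187853/113.
(73/11)³ = 389017/1331 falls short of 187853/113 but (73/11)⁴ = 28398241/14641 reaches it, so n = 4.

4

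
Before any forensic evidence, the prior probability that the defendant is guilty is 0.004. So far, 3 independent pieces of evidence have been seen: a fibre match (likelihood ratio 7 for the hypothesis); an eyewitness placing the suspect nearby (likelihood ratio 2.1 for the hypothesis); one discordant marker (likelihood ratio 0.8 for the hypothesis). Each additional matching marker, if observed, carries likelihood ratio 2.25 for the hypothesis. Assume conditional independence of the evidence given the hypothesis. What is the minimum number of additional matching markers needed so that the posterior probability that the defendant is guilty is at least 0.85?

6

Prior odds = 0.004/0.996 = 1/249.
Combined Bayes factor of the evidence already in hand = 7 × 2.1 × 0.8 = 11.76.
Odds after that evidence = (1/249) × 11.76 = 98/2075.
Target odds = 0.85/0.15 = 17/3.
Need 2.25ⁿ ≥ 17/3 ÷ (98/2075) = 35275/294.
2.25⁵ = 59049/1024 falls short of 35275/294 but 2.25⁶ = 531441/4096 reaches it, so n = 6.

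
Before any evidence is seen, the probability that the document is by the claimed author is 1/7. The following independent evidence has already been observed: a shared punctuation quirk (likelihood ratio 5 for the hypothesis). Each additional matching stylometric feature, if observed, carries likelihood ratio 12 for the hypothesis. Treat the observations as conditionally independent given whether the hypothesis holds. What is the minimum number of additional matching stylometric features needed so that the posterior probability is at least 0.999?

3

Prior odds = (1/7)/(6/7) = 1/6.
Bayes factor of the evidence already in hand = 5.
Odds after that evidence = (1/6) × 5 = 5/6.
Target odds = 0.999/0.001 = 999.
Need 12ⁿ ≥ 999 ÷ (5/6) = 1198.8.
12² = 144 falls short of 1198.8 but 12³ = 1728 reaches it, so n = 3.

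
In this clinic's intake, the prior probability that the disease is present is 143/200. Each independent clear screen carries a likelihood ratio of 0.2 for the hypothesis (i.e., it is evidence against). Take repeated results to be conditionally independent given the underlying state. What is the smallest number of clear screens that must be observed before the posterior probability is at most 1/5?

2

Prior odds: 0.715 ÷ 0.285 = 143/57.
Likelihood ratio per clear screen = 0.2.
Target posterior odds = 0.2/0.8 = 0.25.
Need (143/57) × 0.2ⁿ ≤ 0.25, i.e. 0.2ⁿ ≤ 57/572.
0.2¹ = 0.2 is still above 57/572 but 0.2² = 0.04 is at or below it, so n = 2.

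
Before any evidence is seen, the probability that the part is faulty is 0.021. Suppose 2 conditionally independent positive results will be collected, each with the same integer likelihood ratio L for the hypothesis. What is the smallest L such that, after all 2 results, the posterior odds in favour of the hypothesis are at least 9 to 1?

21

Prior odds = 0.021/0.979 = 21/979.
Target odds = 9.
Need L² ≥ 9 ÷ (21/979) = 2937/7.
20² = 400 < 2937/7 ≤ 441 = 21², so L = 21.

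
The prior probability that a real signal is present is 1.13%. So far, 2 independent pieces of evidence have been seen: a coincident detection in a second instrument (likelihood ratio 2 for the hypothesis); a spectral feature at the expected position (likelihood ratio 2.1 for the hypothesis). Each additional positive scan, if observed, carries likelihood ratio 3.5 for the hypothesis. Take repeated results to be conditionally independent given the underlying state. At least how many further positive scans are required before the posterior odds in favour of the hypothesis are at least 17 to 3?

Prior odds = 0.0113/0.9887 = 113/9887.
Combined Bayes factor of the evidence already in hand = 2 × 2.1 = 4.2.
Odds after that evidence = (113/9887) × 4.2 = 2373/49435.
Target odds = 17/3.
Need 3.5ⁿ ≥ 17/3 ÷ (2373/49435) = 840395/7119.
3.5³ = 42.875 falls short of 840395/7119 but 3.5⁴ = 150.0625 reaches it, so n = 4.

4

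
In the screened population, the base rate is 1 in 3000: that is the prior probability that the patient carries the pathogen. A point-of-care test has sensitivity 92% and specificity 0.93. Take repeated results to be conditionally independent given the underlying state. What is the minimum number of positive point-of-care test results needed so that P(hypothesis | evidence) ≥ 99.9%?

Prior odds = (1/3000)/(2999/3000) = 1/2999.
False-positive rate = 1 − 0.93 = 0.07; likelihood ratio of a positive = 0.92/0.07 = 92/7.
Target posterior odds = 0.999/0.001 = 999.
Require (92/7)ⁿ ≥ 999 ÷ (1/2999) = 2996001.
(92/7)⁵ ≈392147 falls short of 2996001 but (92/7)⁶ ≈5.15393e+06 reaches it, so n = 6.

6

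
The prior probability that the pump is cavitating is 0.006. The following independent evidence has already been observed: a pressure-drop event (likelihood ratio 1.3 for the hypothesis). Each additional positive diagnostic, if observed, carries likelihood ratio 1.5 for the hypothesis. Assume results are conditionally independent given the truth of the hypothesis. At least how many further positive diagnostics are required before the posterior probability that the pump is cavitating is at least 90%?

Prior odds = 0.006/0.994 = 3/497.
Bayes factor of the evidence already in hand = 1.3.
Odds after that evidence = (3/497) × 1.3 = 39/4970.
Target odds = 0.9/0.1 = 9.
Need 1.5ⁿ ≥ 9 ÷ (39/4970) = 14910/13.
1.5¹⁷ = 129140163/131072 falls short of 14910/13 but 1.5¹⁸ = 387420489/262144 reaches it, so n = 18.

18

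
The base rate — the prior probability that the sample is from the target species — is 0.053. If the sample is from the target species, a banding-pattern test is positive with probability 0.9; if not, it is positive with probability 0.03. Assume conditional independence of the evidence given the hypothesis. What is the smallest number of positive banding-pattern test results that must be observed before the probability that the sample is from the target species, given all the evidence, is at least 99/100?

3

Prior odds: 0.053 ÷ 0.947 = 53/947.
Likelihood ratio of a positive = 0.9/0.03 = 30.
Target odds: 0.99 ÷ 0.01 = 99.
Require 30ⁿ ≥ 99 ÷ (53/947) = 93753/53.
30² = 900 falls short of 93753/53 but 30³ = 27000 reaches it, so n = 3.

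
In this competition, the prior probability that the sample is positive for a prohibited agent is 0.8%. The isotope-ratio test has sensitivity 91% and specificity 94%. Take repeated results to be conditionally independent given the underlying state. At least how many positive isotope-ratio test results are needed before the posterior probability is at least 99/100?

4

Prior odds = 0.008/0.992 = 1/124.
False-positive rate = 1 − 0.94 = 0.06; likelihood ratio of a positive = 0.91/0.06 = 91/6.
Target posterior odds = 0.99/0.01 = 99.
Require (91/6)ⁿ ≥ 99 ÷ (1/124) = 12276.
(91/6)³ = 753571/216 falls short of 12276 but (91/6)⁴ = 68574961/1296 reaches it, so n = 4.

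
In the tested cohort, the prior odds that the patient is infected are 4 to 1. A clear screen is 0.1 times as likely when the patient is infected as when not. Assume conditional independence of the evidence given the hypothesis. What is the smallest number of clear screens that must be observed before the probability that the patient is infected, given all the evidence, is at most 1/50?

3

Prior odds = 4.
Likelihood ratio per clear screen = 0.1.
Target odds: 0.02 ÷ 0.98 = 1/49.
Require 0.1ⁿ ≤ 1/49 ÷ 4 = 1/196.
0.1² = 0.01 is still above 1/196 but 0.1³ = 0.001 is at or below it, so n = 3.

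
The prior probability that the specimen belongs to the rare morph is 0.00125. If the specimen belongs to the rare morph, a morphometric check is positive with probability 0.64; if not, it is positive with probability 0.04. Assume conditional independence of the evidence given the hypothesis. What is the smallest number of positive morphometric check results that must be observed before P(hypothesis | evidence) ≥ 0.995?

5

Prior odds = 0.00125/0.99875 = 1/799.
Likelihood ratio of a positive = 0.64/0.04 = 16.
Target odds: 0.995 ÷ 0.005 = 199.
Require 16ⁿ ≥ 199 ÷ (1/799) = 159001.
16⁴ = 65536 falls short of 159001 but 16⁵ = 1048576 reaches it, so n = 5.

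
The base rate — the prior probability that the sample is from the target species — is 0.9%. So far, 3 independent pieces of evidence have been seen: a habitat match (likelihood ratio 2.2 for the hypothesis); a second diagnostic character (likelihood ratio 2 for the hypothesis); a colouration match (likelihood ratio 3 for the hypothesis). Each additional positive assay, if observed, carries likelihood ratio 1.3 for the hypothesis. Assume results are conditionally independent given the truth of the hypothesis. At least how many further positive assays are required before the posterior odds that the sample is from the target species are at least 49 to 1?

23

Prior odds = 0.009/0.991 = 9/991.
Combined Bayes factor of the evidence already in hand = 2.2 × 2 × 3 = 13.2.
Odds after that evidence = (9/991) × 13.2 = 594/4955.
Target odds = 49.
Need 1.3ⁿ ≥ 49 ÷ (594/4955) = 242795/594.
1.3²² ≈321.184 falls short of 242795/594 but 1.3²³ ≈417.539 reaches it, so n = 23.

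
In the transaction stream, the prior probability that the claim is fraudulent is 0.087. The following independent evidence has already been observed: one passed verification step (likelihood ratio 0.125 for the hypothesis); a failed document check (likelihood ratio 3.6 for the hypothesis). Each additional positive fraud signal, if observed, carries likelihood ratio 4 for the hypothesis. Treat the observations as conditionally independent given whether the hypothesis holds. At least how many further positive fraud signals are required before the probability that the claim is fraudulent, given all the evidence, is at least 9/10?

Prior odds = 0.087/0.913 = 87/913.
Combined Bayes factor of the evidence already in hand = 0.125 × 3.6 = 0.45.
Odds after that evidence = (87/913) × 0.45 = 783/18260.
Target odds = 0.9/0.1 = 9.
Need 4ⁿ ≥ 9 ÷ (783/18260) = 18260/87.
4³ = 64 falls short of 18260/87 but 4⁴ = 256 reaches it, so n = 4.

4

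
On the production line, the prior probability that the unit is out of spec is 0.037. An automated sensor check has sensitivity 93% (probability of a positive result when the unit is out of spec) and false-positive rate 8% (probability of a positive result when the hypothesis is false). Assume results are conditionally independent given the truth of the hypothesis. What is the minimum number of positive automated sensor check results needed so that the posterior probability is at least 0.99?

Prior odds: 0.037 ÷ 0.963 = 37/963.
Likelihood ratio of a positive result = 0.93/0.08 = 11.625.
Target posterior odds = 0.99/0.01 = 99.
Need (37/963) × 11.625ⁿ ≥ 99, i.e. 11.625ⁿ ≥ 95337/37.
11.625³ = 804357/512 falls short of 95337/37 but 11.625⁴ = 74805201/4096 reaches it, so n = 4.

4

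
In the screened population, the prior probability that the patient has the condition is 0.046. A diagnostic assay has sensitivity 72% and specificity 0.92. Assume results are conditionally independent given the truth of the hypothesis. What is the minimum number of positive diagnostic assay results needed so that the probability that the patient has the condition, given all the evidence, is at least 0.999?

Prior odds = 0.046/0.954 = 23/477.
False-positive rate = 1 − 0.92 = 0.08; likelihood ratio of a positive = 0.72/0.08 = 9.
Target posterior odds = 0.999/0.001 = 999.
Need (23/477) × 9ⁿ ≥ 999, i.e. 9ⁿ ≥ 476523/23.
9⁴ = 6561 falls short of 476523/23 but 9⁵ = 59049 reaches it, so n = 5.

5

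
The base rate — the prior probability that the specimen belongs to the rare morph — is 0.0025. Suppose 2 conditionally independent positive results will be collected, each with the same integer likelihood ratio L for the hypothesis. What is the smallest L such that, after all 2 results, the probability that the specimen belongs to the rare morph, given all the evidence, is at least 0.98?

140

Prior odds = 0.0025/0.9975 = 1/399.
Target odds = 0.98/0.02 = 49.
Need L² ≥ 49 ÷ (1/399) = 19551.
139² = 19321 < 19551 ≤ 19600 = 140², so L = 140.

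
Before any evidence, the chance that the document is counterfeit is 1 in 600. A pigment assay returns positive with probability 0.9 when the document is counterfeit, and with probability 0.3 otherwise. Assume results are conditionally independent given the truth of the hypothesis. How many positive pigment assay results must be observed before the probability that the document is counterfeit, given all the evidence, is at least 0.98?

10

Prior odds = (1/600)/(599/600) = 1/599.
Likelihood ratio of a positive result = 0.9/0.3 = 3.
Target odds: 0.98 ÷ 0.02 = 49.
Require 3ⁿ ≥ 49 ÷ (1/599) = 29351.
3⁹ = 19683 falls short of 29351 but 3¹⁰ = 59049 reaches it, so n = 10.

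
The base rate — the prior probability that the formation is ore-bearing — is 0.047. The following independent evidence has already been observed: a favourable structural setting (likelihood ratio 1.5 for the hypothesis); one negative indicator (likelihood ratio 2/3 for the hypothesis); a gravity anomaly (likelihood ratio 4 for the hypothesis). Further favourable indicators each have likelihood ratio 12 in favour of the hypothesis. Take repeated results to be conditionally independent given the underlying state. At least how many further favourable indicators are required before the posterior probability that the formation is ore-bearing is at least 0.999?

Prior odds = 0.047/0.953 = 47/953.
Combined Bayes factor of the evidence already in hand = 1.5 × (2/3) × 4 = 4.
Odds after that evidence = (47/953) × 4 = 188/953.
Target odds = 0.999/0.001 = 999.
Need 12ⁿ ≥ 999 ÷ (188/953) = 952047/188.
12³ = 1728 falls short of 952047/188 but 12⁴ = 20736 reaches it, so n = 4.

4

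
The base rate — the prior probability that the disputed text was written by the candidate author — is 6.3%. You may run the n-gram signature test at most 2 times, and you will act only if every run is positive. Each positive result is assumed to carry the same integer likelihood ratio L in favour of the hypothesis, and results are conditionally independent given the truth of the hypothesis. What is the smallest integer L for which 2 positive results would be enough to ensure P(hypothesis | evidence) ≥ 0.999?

Prior odds = 0.063/0.937 = 63/937.
Target odds = 0.999/0.001 = 999.
Need L² ≥ 999 ÷ (63/937) = 104007/7.
121² = 14641 < 104007/7 ≤ 14884 = 122², so L = 122.

122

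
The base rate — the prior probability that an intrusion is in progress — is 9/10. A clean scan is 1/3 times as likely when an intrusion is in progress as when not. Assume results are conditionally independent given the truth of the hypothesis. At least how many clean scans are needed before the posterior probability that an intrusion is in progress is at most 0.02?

Prior odds: 0.9 ÷ 0.1 = 9.
Likelihood ratio per clean scan = 1/3.
Target odds: 0.02 ÷ 0.98 = 1/49.
Require (1/3)ⁿ ≤ 1/49 ÷ 9 = 1/441.
(1/3)⁵ = 1/243 is still above 1/441 but (1/3)⁶ = 1/729 is at or below it, so n = 6.

6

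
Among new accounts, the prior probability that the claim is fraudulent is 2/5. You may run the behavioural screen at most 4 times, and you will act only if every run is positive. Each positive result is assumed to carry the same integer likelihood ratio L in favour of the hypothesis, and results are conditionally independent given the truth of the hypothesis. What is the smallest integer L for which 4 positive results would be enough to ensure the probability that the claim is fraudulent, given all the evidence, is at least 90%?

2

Prior odds = 0.4/0.6 = 2/3.
Target odds = 0.9/0.1 = 9.
Need L⁴ ≥ 9 ÷ (2/3) = 13.5.
1⁴ = 1 < 13.5 ≤ 16 = 2⁴, so L = 2.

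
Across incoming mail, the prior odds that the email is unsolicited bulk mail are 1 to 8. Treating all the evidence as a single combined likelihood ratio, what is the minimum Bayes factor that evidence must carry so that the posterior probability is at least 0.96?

Prior odds = 0.125.
Target odds = 0.96/0.04 = 24.
Required Bayes factor = 24 ÷ 0.125 = 192.

192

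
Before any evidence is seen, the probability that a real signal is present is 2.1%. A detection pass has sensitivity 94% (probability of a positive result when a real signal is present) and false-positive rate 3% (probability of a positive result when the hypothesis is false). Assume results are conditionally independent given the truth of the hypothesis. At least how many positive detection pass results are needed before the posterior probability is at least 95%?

Prior odds = 0.021/0.979 = 21/979.
Likelihood ratio of a positive result = 0.94/0.03 = 94/3.
Target posterior odds = 0.95/0.05 = 19.
Need (21/979) × (94/3)ⁿ ≥ 19, i.e. (94/3)ⁿ ≥ 18601/21.
(94/3)¹ = 94/3 falls short of 18601/21 but (94/3)² = 8836/9 reaches it, so n = 2.

2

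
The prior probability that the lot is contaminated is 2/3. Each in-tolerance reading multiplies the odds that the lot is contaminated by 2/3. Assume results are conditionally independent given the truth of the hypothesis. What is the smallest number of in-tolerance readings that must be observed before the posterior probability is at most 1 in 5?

6

Prior odds: (2/3) ÷ (1/3) = 2.
Likelihood ratio per in-tolerance reading = 2/3.
Target posterior odds = 0.2/0.8 = 0.25.
Need 2 × (2/3)ⁿ ≤ 0.25, i.e. (2/3)ⁿ ≤ 0.125.
(2/3)⁵ = 32/243 is still above 0.125 but (2/3)⁶ = 64/729 is at or below it, so n = 6.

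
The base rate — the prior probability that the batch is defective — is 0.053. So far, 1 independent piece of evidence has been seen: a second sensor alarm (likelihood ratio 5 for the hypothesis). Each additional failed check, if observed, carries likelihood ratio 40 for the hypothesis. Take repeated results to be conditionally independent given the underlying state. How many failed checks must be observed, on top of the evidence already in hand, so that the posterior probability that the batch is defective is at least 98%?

2

Prior odds = 0.053/0.947 = 53/947.
Bayes factor of the evidence already in hand = 5.
Odds after that evidence = (53/947) × 5 = 265/947.
Target odds = 0.98/0.02 = 49.
Need 40ⁿ ≥ 49 ÷ (265/947) = 46403/265.
40¹ = 40 falls short of 46403/265 but 40² = 1600 reaches it, so n = 2.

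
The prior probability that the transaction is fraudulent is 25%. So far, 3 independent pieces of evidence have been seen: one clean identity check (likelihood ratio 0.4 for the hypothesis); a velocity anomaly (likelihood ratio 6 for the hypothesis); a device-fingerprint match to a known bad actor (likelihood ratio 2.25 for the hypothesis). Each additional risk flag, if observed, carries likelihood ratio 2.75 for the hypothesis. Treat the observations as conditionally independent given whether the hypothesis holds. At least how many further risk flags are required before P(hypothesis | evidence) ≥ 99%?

Prior odds = 0.25/0.75 = 1/3.
Combined Bayes factor of the evidence already in hand = 0.4 × 6 × 2.25 = 5.4.
Odds after that evidence = (1/3) × 5.4 = 1.8.
Target odds = 0.99/0.01 = 99.
Need 2.75ⁿ ≥ 99 ÷ 1.8 = 55.
2.75³ = 20.796875 falls short of 55 but 2.75⁴ = 57.19140625 reaches it, so n = 4.

4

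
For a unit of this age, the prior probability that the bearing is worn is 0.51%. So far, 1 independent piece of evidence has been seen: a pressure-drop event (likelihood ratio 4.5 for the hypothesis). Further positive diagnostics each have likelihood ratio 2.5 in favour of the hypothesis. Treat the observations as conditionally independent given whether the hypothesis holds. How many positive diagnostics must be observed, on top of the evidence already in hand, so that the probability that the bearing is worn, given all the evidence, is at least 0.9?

Prior odds = 0.0051/0.9949 = 51/9949.
Bayes factor of the evidence already in hand = 4.5.
Odds after that evidence = (51/9949) × 4.5 = 459/19898.
Target odds = 0.9/0.1 = 9.
Need 2.5ⁿ ≥ 9 ÷ (459/19898) = 19898/51.
2.5⁶ = 244.140625 falls short of 19898/51 but 2.5⁷ = 610.3515625 reaches it, so n = 7.

7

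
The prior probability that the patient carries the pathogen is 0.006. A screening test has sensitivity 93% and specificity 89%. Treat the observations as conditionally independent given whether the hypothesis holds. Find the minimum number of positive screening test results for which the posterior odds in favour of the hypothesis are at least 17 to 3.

4

Prior odds: 0.006 ÷ 0.994 = 3/497.
False-positive rate = 1 − 0.89 = 0.11; likelihood ratio of a positive = 0.93/0.11 = 93/11.
Target odds = 17/3.
Need (3/497) × (93/11)ⁿ ≥ 17/3, i.e. (93/11)ⁿ ≥ 8449/9.
(93/11)³ = 804357/1331 falls short of 8449/9 but (93/11)⁴ = 74805201/14641 reaches it, so n = 4.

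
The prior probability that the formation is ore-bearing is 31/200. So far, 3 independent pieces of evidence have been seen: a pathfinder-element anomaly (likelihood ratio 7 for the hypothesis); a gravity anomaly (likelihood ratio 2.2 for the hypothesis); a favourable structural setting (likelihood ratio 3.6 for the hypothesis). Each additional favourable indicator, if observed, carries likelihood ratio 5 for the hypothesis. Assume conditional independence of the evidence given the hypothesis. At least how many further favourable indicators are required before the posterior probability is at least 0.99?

2

Prior odds = 0.155/0.845 = 31/169.
Combined Bayes factor of the evidence already in hand = 7 × 2.2 × 3.6 = 55.44.
Odds after that evidence = (31/169) × 55.44 = 42966/4225.
Target odds = 0.99/0.01 = 99.
Need 5ⁿ ≥ 99 ÷ (42966/4225) = 4225/434.
5¹ = 5 falls short of 4225/434 but 5² = 25 reaches it, so n = 2.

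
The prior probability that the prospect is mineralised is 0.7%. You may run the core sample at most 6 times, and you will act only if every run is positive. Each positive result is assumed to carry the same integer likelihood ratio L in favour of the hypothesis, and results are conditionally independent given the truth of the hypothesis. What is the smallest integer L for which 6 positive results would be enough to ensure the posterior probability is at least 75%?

3

Prior odds = 0.007/0.993 = 7/993.
Target odds = 0.75/0.25 = 3.
Need L⁶ ≥ 3 ÷ (7/993) = 2979/7.
2⁶ = 64 < 2979/7 ≤ 729 = 3⁶, so L = 3.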